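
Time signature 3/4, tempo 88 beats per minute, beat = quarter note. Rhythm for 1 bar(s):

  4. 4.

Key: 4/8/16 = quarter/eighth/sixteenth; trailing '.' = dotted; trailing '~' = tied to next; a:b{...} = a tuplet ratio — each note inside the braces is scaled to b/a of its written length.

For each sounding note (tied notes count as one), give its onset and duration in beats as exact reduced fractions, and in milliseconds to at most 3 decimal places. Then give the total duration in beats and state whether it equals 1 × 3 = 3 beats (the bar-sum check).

1) 0.0ms=0b +1022.727ms=3/2b
2) 1022.727ms=3/2b +1022.727ms=3/2b
Σ=3b of 3 (88bpm 3/4) — PASS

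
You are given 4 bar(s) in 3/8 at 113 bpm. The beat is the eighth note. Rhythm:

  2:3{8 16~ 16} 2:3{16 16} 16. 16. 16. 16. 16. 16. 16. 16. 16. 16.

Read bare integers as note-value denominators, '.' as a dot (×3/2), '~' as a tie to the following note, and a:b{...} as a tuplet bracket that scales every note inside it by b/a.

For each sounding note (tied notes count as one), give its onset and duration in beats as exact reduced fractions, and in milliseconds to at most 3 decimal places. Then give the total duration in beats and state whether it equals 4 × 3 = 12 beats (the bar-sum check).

1) 0.0ms=0b +796.46ms=3/2b
2) 796.46ms=3/2b +796.46ms=3/2b
3) 1592.92ms=3b +398.23ms=3/4b
4) 1991.15ms=15/4b +398.23ms=3/4b
5) 2389.381ms=9/2b +398.23ms=3/4b
6) 2787.611ms=21/4b +398.23ms=3/4b
7) 3185.841ms=6b +398.23ms=3/4b
8) 3584.071ms=27/4b +398.23ms=3/4b
9) 3982.301ms=15/2b +398.23ms=3/4b
10) 4380.531ms=33/4b +398.23ms=3/4b
11) 4778.761ms=9b +398.23ms=3/4b
12) 5176.991ms=39/4b +398.23ms=3/4b
13) 5575.221ms=21/2b +398.23ms=3/4b
14) 5973.451ms=45/4b +398.23ms=3/4b
Σ=12b of 12 (113bpm 3/8) — PASS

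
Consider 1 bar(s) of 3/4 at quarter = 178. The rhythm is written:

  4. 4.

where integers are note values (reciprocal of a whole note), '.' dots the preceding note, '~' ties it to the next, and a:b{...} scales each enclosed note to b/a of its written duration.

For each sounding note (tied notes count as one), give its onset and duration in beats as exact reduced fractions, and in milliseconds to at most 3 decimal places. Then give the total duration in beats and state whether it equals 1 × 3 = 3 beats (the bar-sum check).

1) 0.0ms=0b +505.618ms=3/2b
2) 505.618ms=3/2b +505.618ms=3/2b
Σ=3b of 3 (178bpm 3/4) — PASS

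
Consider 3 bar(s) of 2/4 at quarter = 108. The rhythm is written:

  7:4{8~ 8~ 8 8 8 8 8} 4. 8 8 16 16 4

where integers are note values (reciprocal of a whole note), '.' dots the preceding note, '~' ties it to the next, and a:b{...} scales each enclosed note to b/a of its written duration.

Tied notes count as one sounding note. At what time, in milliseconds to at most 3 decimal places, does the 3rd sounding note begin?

1. 0.0ms @ 0 + 476.19ms (6/7)
2. 476.19ms @ 6/7 + 158.73ms (2/7)
3. 634.921ms @ 8/7 + 158.73ms (2/7)
4. 793.651ms @ 10/7 + 158.73ms (2/7)
5. 952.381ms @ 12/7 + 158.73ms (2/7)
6. 1111.111ms @ 2 + 833.333ms (3/2)
7. 1944.444ms @ 7/2 + 277.778ms (1/2)
8. 2222.222ms @ 4 + 277.778ms (1/2)
9. 2500.0ms @ 9/2 + 138.889ms (1/4)
10. 2638.889ms @ 19/4 + 138.889ms (1/4)
11. 2777.778ms @ 5 + 555.556ms (1)

note 3 onset = 8/7b = 634.921ms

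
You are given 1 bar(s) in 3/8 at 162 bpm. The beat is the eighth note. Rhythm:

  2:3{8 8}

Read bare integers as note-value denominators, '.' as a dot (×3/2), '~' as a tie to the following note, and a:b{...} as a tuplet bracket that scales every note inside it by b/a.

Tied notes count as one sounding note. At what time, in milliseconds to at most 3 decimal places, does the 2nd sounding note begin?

note 2 onset = 3/2b = 555.556ms

1. 0.0ms @ 0 + 555.556ms (3/2)
2. 555.556ms @ 3/2 + 555.556ms (3/2)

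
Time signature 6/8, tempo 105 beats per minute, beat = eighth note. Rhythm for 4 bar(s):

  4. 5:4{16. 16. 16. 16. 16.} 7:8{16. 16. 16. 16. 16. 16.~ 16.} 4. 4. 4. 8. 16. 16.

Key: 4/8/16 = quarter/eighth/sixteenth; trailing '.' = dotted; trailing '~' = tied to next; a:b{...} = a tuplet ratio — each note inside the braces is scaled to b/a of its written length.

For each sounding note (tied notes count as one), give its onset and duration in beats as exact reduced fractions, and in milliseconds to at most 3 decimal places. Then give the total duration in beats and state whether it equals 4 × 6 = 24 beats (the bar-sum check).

1) 0.0ms=0b +1714.286ms=3b
2) 1714.286ms=3b +342.857ms=3/5b
3) 2057.143ms=18/5b +342.857ms=3/5b
4) 2400.0ms=21/5b +342.857ms=3/5b
5) 2742.857ms=24/5b +342.857ms=3/5b
6) 3085.714ms=27/5b +342.857ms=3/5b
7) 3428.571ms=6b +489.796ms=6/7b
8) 3918.367ms=48/7b +489.796ms=6/7b
9) 4408.163ms=54/7b +489.796ms=6/7b
10) 4897.959ms=60/7b +489.796ms=6/7b
11) 5387.755ms=66/7b +489.796ms=6/7b
12) 5877.551ms=72/7b +979.592ms=12/7b
13) 6857.143ms=12b +1714.286ms=3b
14) 8571.429ms=15b +1714.286ms=3b
15) 10285.714ms=18b +1714.286ms=3b
16) 12000.0ms=21b +857.143ms=3/2b
17) 12857.143ms=45/2b +428.571ms=3/4b
18) 13285.714ms=93/4b +428.571ms=3/4b
Σ=24b of 24 (105bpm 6/8) — PASS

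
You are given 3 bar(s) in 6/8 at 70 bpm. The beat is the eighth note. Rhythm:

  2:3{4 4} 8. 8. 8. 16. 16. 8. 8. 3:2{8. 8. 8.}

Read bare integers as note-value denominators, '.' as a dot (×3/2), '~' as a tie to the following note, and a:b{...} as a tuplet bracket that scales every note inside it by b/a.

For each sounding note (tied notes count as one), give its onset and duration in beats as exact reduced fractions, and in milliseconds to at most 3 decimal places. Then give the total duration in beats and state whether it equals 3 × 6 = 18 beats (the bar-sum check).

1) 0.0ms=0b +2571.429ms=3b
2) 2571.429ms=3b +2571.429ms=3b
3) 5142.857ms=6b +1285.714ms=3/2b
4) 6428.571ms=15/2b +1285.714ms=3/2b
5) 7714.286ms=9b +1285.714ms=3/2b
6) 9000.0ms=21/2b +642.857ms=3/4b
7) 9642.857ms=45/4b +642.857ms=3/4b
8) 10285.714ms=12b +1285.714ms=3/2b
9) 11571.429ms=27/2b +1285.714ms=3/2b
10) 12857.143ms=15b +857.143ms=1b
11) 13714.286ms=16b +857.143ms=1b
12) 14571.429ms=17b +857.143ms=1b
Σ=18b of 18 (70bpm 6/8) — PASS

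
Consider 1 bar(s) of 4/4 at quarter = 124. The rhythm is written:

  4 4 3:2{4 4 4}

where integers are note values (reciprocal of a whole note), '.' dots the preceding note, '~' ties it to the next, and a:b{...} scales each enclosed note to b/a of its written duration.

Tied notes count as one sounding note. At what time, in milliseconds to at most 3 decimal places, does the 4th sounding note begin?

note 4 onset = 8/3b = 1290.323ms

1. 0.0ms @ 0 + 483.871ms (1)
2. 483.871ms @ 1 + 483.871ms (1)
3. 967.742ms @ 2 + 322.581ms (2/3)
4. 1290.323ms @ 8/3 + 322.581ms (2/3)
5. 1612.903ms @ 10/3 + 322.581ms (2/3)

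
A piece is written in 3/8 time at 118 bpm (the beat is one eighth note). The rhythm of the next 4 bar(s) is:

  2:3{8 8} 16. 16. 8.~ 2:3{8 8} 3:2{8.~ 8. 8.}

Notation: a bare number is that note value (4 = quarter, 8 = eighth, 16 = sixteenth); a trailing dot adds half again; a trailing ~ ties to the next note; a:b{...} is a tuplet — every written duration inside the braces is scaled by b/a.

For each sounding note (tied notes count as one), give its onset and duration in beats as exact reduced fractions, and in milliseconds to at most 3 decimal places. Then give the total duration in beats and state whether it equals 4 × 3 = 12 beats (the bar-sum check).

1) 0.0ms=0b +762.712ms=3/2b
2) 762.712ms=3/2b +762.712ms=3/2b
3) 1525.424ms=3b +381.356ms=3/4b
4) 1906.78ms=15/4b +381.356ms=3/4b
5) 2288.136ms=9/2b +1525.424ms=3b
6) 3813.559ms=15/2b +762.712ms=3/2b
7) 4576.271ms=9b +1016.949ms=2b
8) 5593.22ms=11b +508.475ms=1b
Σ=12b of 12 (118bpm 3/8) — PASS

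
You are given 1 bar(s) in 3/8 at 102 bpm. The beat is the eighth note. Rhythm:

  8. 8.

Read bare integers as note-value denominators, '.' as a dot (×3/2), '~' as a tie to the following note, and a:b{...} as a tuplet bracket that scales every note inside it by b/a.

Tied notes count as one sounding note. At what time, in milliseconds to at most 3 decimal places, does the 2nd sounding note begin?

note 2 onset = 3/2b = 882.353ms

1. 0.0ms @ 0 + 882.353ms (3/2)
2. 882.353ms @ 3/2 + 882.353ms (3/2)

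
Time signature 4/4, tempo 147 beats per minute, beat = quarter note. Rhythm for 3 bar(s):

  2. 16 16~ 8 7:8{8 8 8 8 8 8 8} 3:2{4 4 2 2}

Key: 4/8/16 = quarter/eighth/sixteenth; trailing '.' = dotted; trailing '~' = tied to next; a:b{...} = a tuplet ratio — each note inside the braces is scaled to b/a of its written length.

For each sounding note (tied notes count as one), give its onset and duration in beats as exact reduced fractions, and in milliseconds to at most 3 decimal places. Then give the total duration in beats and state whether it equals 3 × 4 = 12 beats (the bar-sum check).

1) 0.0ms=0b +1224.49ms=3b
2) 1224.49ms=3b +102.041ms=1/4b
3) 1326.531ms=13/4b +306.122ms=3/4b
4) 1632.653ms=4b +233.236ms=4/7b
5) 1865.889ms=32/7b +233.236ms=4/7b
6) 2099.125ms=36/7b +233.236ms=4/7b
7) 2332.362ms=40/7b +233.236ms=4/7b
8) 2565.598ms=44/7b +233.236ms=4/7b
9) 2798.834ms=48/7b +233.236ms=4/7b
10) 3032.07ms=52/7b +233.236ms=4/7b
11) 3265.306ms=8b +272.109ms=2/3b
12) 3537.415ms=26/3b +272.109ms=2/3b
13) 3809.524ms=28/3b +544.218ms=4/3b
14) 4353.741ms=32/3b +544.218ms=4/3b
Σ=12b of 12 (147bpm 4/4) — PASS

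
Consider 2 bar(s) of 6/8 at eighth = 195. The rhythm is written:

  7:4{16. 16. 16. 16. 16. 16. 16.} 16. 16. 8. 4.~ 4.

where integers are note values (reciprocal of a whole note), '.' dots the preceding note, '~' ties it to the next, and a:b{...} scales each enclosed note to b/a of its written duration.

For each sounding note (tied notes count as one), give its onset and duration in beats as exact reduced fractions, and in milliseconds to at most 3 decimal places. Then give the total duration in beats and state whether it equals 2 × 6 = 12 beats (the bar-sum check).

1) 0.0ms=0b +131.868ms=3/7b
2) 131.868ms=3/7b +131.868ms=3/7b
3) 263.736ms=6/7b +131.868ms=3/7b
4) 395.604ms=9/7b +131.868ms=3/7b
5) 527.473ms=12/7b +131.868ms=3/7b
6) 659.341ms=15/7b +131.868ms=3/7b
7) 791.209ms=18/7b +131.868ms=3/7b
8) 923.077ms=3b +230.769ms=3/4b
9) 1153.846ms=15/4b +230.769ms=3/4b
10) 1384.615ms=9/2b +461.538ms=3/2b
11) 1846.154ms=6b +1846.154ms=6b
Σ=12b of 12 (195bpm 6/8) — PASS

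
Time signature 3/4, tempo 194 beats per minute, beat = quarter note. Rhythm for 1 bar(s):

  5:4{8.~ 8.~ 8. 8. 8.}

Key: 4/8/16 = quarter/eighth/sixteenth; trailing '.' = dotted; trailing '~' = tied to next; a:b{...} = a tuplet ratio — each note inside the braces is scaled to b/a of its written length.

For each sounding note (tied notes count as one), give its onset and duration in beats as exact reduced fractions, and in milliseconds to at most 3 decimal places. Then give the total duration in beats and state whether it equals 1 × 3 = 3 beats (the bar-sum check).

1) 0.0ms=0b +556.701ms=9/5b
2) 556.701ms=9/5b +185.567ms=3/5b
3) 742.268ms=12/5b +185.567ms=3/5b
Σ=3b of 3 (194bpm 3/4) — PASS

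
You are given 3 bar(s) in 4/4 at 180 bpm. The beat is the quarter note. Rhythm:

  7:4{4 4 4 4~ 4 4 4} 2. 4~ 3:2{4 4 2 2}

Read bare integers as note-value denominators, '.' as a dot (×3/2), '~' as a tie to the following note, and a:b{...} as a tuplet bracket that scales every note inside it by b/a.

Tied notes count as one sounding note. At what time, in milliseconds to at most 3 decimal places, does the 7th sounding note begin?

1. 0.0ms @ 0 + 190.476ms (4/7)
2. 190.476ms @ 4/7 + 190.476ms (4/7)
3. 380.952ms @ 8/7 + 190.476ms (4/7)
4. 571.429ms @ 12/7 + 380.952ms (8/7)
5. 952.381ms @ 20/7 + 190.476ms (4/7)
6. 1142.857ms @ 24/7 + 190.476ms (4/7)
7. 1333.333ms @ 4 + 1000.0ms (3)
8. 2333.333ms @ 7 + 555.556ms (5/3)
9. 2888.889ms @ 26/3 + 222.222ms (2/3)
10. 3111.111ms @ 28/3 + 444.444ms (4/3)
11. 3555.556ms @ 32/3 + 444.444ms (4/3)

note 7 onset = 4b = 1333.333ms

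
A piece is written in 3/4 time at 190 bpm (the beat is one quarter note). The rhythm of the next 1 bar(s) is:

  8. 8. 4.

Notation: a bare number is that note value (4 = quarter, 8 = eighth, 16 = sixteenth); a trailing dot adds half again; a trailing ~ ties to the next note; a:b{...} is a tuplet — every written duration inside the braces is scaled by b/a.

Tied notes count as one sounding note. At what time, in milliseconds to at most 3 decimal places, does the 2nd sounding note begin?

note 2 onset = 3/4b = 236.842ms

1. 0.0ms @ 0 + 236.842ms (3/4)
2. 236.842ms @ 3/4 + 236.842ms (3/4)
3. 473.684ms @ 3/2 + 473.684ms (3/2)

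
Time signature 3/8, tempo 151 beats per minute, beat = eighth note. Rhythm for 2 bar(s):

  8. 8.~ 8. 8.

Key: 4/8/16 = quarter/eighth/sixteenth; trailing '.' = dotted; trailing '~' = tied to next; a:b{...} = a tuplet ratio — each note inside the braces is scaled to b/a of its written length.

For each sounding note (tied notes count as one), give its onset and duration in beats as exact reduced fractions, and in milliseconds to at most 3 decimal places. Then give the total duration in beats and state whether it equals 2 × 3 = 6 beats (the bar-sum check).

1) 0.0ms=0b +596.026ms=3/2b
2) 596.026ms=3/2b +1192.053ms=3b
3) 1788.079ms=9/2b +596.026ms=3/2b
Σ=6b of 6 (151bpm 3/8) — PASS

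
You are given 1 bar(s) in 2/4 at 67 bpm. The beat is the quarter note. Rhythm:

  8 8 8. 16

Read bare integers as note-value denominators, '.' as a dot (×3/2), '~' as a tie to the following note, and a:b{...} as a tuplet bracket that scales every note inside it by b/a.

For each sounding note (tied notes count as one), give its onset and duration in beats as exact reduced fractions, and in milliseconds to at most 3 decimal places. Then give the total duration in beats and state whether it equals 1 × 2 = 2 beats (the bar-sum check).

1) 0.0ms=0b +447.761ms=1/2b
2) 447.761ms=1/2b +447.761ms=1/2b
3) 895.522ms=1b +671.642ms=3/4b
4) 1567.164ms=7/4b +223.881ms=1/4b
Σ=2b of 2 (67bpm 2/4) — PASS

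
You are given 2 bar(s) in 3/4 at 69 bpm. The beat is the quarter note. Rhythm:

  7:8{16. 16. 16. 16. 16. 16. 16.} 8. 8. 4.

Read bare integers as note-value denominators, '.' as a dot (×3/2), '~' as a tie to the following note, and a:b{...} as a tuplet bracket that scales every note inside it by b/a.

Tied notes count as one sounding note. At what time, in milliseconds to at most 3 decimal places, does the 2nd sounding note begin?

1. 0.0ms @ 0 + 372.671ms (3/7)
2. 372.671ms @ 3/7 + 372.671ms (3/7)
3. 745.342ms @ 6/7 + 372.671ms (3/7)
4. 1118.012ms @ 9/7 + 372.671ms (3/7)
5. 1490.683ms @ 12/7 + 372.671ms (3/7)
6. 1863.354ms @ 15/7 + 372.671ms (3/7)
7. 2236.025ms @ 18/7 + 372.671ms (3/7)
8. 2608.696ms @ 3 + 652.174ms (3/4)
9. 3260.87ms @ 15/4 + 652.174ms (3/4)
10. 3913.043ms @ 9/2 + 1304.348ms (3/2)

note 2 onset = 3/7b = 372.671ms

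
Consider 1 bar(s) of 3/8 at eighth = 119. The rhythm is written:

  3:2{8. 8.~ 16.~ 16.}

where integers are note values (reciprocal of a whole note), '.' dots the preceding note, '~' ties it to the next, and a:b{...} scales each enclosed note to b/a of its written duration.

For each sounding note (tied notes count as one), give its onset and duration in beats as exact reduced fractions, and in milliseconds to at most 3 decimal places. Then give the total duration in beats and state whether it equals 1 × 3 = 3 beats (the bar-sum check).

1) 0.0ms=0b +504.202ms=1b
2) 504.202ms=1b +1008.403ms=2b
Σ=3b of 3 (119bpm 3/8) — PASS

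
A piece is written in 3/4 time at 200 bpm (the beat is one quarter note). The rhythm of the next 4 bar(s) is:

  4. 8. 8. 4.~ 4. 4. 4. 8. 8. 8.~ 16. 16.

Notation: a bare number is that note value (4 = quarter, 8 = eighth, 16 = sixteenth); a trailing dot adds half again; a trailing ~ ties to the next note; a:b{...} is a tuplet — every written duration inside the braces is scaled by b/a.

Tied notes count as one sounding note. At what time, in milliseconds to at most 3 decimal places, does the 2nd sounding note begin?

1. 0.0ms @ 0 + 450.0ms (3/2)
2. 450.0ms @ 3/2 + 225.0ms (3/4)
3. 675.0ms @ 9/4 + 225.0ms (3/4)
4. 900.0ms @ 3 + 900.0ms (3)
5. 1800.0ms @ 6 + 450.0ms (3/2)
6. 2250.0ms @ 15/2 + 450.0ms (3/2)
7. 2700.0ms @ 9 + 225.0ms (3/4)
8. 2925.0ms @ 39/4 + 225.0ms (3/4)
9. 3150.0ms @ 21/2 + 337.5ms (9/8)
10. 3487.5ms @ 93/8 + 112.5ms (3/8)

note 2 onset = 3/2b = 450.0ms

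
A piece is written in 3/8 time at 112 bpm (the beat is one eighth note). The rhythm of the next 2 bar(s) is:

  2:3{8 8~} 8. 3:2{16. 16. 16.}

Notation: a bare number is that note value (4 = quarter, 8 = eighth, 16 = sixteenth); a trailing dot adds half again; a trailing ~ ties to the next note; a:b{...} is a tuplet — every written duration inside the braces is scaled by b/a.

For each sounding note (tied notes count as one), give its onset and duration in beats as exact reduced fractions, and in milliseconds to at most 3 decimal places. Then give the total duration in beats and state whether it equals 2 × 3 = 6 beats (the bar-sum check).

1) 0.0ms=0b +803.571ms=3/2b
2) 803.571ms=3/2b +1607.143ms=3b
3) 2410.714ms=9/2b +267.857ms=1/2b
4) 2678.571ms=5b +267.857ms=1/2b
5) 2946.429ms=11/2b +267.857ms=1/2b
Σ=6b of 6 (112bpm 3/8) — PASS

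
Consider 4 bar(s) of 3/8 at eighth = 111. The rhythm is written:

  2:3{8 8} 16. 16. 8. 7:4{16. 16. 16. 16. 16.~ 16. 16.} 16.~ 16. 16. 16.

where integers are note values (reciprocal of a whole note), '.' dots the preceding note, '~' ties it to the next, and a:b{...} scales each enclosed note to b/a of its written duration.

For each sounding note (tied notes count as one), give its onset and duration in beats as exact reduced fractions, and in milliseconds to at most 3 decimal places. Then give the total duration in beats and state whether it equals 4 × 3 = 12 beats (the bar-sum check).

1) 0.0ms=0b +810.811ms=3/2b
2) 810.811ms=3/2b +810.811ms=3/2b
3) 1621.622ms=3b +405.405ms=3/4b
4) 2027.027ms=15/4b +405.405ms=3/4b
5) 2432.432ms=9/2b +810.811ms=3/2b
6) 3243.243ms=6b +231.66ms=3/7b
7) 3474.903ms=45/7b +231.66ms=3/7b
8) 3706.564ms=48/7b +231.66ms=3/7b
9) 3938.224ms=51/7b +231.66ms=3/7b
10) 4169.884ms=54/7b +463.32ms=6/7b
11) 4633.205ms=60/7b +231.66ms=3/7b
12) 4864.865ms=9b +810.811ms=3/2b
13) 5675.676ms=21/2b +405.405ms=3/4b
14) 6081.081ms=45/4b +405.405ms=3/4b
Σ=12b of 12 (111bpm 3/8) — PASS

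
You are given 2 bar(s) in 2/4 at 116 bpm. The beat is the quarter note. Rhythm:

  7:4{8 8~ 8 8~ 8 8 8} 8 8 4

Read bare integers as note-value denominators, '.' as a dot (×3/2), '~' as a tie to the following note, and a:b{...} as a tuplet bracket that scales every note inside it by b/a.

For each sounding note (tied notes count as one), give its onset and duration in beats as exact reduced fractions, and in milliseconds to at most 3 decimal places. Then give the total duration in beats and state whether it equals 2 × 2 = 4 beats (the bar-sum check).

1) 0.0ms=0b +147.783ms=2/7b
2) 147.783ms=2/7b +295.567ms=4/7b
3) 443.35ms=6/7b +295.567ms=4/7b
4) 738.916ms=10/7b +147.783ms=2/7b
5) 886.7ms=12/7b +147.783ms=2/7b
6) 1034.483ms=2b +258.621ms=1/2b
7) 1293.103ms=5/2b +258.621ms=1/2b
8) 1551.724ms=3b +517.241ms=1b
Σ=4b of 4 (116bpm 2/4) — PASS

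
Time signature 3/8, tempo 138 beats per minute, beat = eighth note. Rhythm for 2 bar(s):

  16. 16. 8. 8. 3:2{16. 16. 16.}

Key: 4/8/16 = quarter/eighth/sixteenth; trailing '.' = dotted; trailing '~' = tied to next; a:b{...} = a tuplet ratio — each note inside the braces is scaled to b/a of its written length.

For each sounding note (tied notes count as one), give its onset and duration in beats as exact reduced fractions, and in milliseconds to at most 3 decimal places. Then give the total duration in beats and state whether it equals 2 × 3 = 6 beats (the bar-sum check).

1) 0.0ms=0b +326.087ms=3/4b
2) 326.087ms=3/4b +326.087ms=3/4b
3) 652.174ms=3/2b +652.174ms=3/2b
4) 1304.348ms=3b +652.174ms=3/2b
5) 1956.522ms=9/2b +217.391ms=1/2b
6) 2173.913ms=5b +217.391ms=1/2b
7) 2391.304ms=11/2b +217.391ms=1/2b
Σ=6b of 6 (138bpm 3/8) — PASS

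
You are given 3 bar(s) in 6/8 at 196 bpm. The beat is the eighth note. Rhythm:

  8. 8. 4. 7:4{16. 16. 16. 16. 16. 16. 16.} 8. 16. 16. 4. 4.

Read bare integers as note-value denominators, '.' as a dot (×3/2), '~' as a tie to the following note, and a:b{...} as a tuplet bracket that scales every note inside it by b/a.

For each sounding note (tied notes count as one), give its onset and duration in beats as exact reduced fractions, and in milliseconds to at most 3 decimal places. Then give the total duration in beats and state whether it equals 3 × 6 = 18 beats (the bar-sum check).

1) 0.0ms=0b +459.184ms=3/2b
2) 459.184ms=3/2b +459.184ms=3/2b
3) 918.367ms=3b +918.367ms=3b
4) 1836.735ms=6b +131.195ms=3/7b
5) 1967.93ms=45/7b +131.195ms=3/7b
6) 2099.125ms=48/7b +131.195ms=3/7b
7) 2230.321ms=51/7b +131.195ms=3/7b
8) 2361.516ms=54/7b +131.195ms=3/7b
9) 2492.711ms=57/7b +131.195ms=3/7b
10) 2623.907ms=60/7b +131.195ms=3/7b
11) 2755.102ms=9b +459.184ms=3/2b
12) 3214.286ms=21/2b +229.592ms=3/4b
13) 3443.878ms=45/4b +229.592ms=3/4b
14) 3673.469ms=12b +918.367ms=3b
15) 4591.837ms=15b +918.367ms=3b
Σ=18b of 18 (196bpm 6/8) — PASS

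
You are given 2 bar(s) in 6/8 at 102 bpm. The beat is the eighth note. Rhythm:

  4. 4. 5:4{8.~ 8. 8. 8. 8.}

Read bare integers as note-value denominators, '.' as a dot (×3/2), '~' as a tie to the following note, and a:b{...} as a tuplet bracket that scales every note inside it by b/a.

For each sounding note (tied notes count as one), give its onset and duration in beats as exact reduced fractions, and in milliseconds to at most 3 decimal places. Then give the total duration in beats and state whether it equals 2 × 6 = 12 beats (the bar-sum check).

1) 0.0ms=0b +1764.706ms=3b
2) 1764.706ms=3b +1764.706ms=3b
3) 3529.412ms=6b +1411.765ms=12/5b
4) 4941.176ms=42/5b +705.882ms=6/5b
5) 5647.059ms=48/5b +705.882ms=6/5b
6) 6352.941ms=54/5b +705.882ms=6/5b
Σ=12b of 12 (102bpm 6/8) — PASS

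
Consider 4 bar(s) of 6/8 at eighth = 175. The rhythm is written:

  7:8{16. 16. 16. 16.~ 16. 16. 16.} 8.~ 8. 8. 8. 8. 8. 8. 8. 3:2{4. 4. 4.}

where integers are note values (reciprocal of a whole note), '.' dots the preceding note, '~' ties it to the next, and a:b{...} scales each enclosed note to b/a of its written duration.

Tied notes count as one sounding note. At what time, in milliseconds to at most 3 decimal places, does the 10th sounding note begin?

note 10 onset = 12b = 4114.286ms

1. 0.0ms @ 0 + 293.878ms (6/7)
2. 293.878ms @ 6/7 + 293.878ms (6/7)
3. 587.755ms @ 12/7 + 293.878ms (6/7)
4. 881.633ms @ 18/7 + 587.755ms (12/7)
5. 1469.388ms @ 30/7 + 293.878ms (6/7)
6. 1763.265ms @ 36/7 + 293.878ms (6/7)
7. 2057.143ms @ 6 + 1028.571ms (3)
8. 3085.714ms @ 9 + 514.286ms (3/2)
9. 3600.0ms @ 21/2 + 514.286ms (3/2)
10. 4114.286ms @ 12 + 514.286ms (3/2)
11. 4628.571ms @ 27/2 + 514.286ms (3/2)
12. 5142.857ms @ 15 + 514.286ms (3/2)
13. 5657.143ms @ 33/2 + 514.286ms (3/2)
14. 6171.429ms @ 18 + 685.714ms (2)
15. 6857.143ms @ 20 + 685.714ms (2)
16. 7542.857ms @ 22 + 685.714ms (2)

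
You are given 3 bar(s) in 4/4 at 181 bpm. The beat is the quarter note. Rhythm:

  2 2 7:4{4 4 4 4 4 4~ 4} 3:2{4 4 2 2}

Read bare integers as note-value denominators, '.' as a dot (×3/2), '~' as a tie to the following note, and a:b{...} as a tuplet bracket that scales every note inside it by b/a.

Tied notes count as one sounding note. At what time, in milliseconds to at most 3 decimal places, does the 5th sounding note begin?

1. 0.0ms @ 0 + 662.983ms (2)
2. 662.983ms @ 2 + 662.983ms (2)
3. 1325.967ms @ 4 + 189.424ms (4/7)
4. 1515.391ms @ 32/7 + 189.424ms (4/7)
5. 1704.815ms @ 36/7 + 189.424ms (4/7)
6. 1894.238ms @ 40/7 + 189.424ms (4/7)
7. 2083.662ms @ 44/7 + 189.424ms (4/7)
8. 2273.086ms @ 48/7 + 378.848ms (8/7)
9. 2651.934ms @ 8 + 220.994ms (2/3)
10. 2872.928ms @ 26/3 + 220.994ms (2/3)
11. 3093.923ms @ 28/3 + 441.989ms (4/3)
12. 3535.912ms @ 32/3 + 441.989ms (4/3)

note 5 onset = 36/7b = 1704.815ms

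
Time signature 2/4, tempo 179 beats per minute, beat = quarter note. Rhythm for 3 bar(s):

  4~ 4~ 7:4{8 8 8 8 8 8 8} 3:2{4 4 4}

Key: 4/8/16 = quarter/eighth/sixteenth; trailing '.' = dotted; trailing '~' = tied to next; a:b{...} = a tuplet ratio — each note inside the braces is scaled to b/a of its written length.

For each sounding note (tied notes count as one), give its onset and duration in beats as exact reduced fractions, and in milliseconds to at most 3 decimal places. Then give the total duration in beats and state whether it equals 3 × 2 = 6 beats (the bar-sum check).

1) 0.0ms=0b +766.161ms=16/7b
2) 766.161ms=16/7b +95.77ms=2/7b
3) 861.931ms=18/7b +95.77ms=2/7b
4) 957.702ms=20/7b +95.77ms=2/7b
5) 1053.472ms=22/7b +95.77ms=2/7b
6) 1149.242ms=24/7b +95.77ms=2/7b
7) 1245.012ms=26/7b +95.77ms=2/7b
8) 1340.782ms=4b +223.464ms=2/3b
9) 1564.246ms=14/3b +223.464ms=2/3b
10) 1787.709ms=16/3b +223.464ms=2/3b
Σ=6b of 6 (179bpm 2/4) — PASS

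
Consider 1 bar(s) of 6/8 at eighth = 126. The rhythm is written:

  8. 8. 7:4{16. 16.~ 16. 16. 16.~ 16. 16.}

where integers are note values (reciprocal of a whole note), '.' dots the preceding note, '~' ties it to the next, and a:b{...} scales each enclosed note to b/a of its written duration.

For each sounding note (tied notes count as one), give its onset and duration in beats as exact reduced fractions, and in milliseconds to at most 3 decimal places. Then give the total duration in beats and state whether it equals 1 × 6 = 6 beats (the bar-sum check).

1) 0.0ms=0b +714.286ms=3/2b
2) 714.286ms=3/2b +714.286ms=3/2b
3) 1428.571ms=3b +204.082ms=3/7b
4) 1632.653ms=24/7b +408.163ms=6/7b
5) 2040.816ms=30/7b +204.082ms=3/7b
6) 2244.898ms=33/7b +408.163ms=6/7b
7) 2653.061ms=39/7b +204.082ms=3/7b
Σ=6b of 6 (126bpm 6/8) — PASS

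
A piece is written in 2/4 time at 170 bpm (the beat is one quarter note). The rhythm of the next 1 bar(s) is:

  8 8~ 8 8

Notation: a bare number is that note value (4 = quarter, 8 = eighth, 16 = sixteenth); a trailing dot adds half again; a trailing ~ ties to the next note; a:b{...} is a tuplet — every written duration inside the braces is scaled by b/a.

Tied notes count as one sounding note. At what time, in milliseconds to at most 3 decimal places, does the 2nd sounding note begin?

1. 0.0ms @ 0 + 176.471ms (1/2)
2. 176.471ms @ 1/2 + 352.941ms (1)
3. 529.412ms @ 3/2 + 176.471ms (1/2)

note 2 onset = 1/2b = 176.471ms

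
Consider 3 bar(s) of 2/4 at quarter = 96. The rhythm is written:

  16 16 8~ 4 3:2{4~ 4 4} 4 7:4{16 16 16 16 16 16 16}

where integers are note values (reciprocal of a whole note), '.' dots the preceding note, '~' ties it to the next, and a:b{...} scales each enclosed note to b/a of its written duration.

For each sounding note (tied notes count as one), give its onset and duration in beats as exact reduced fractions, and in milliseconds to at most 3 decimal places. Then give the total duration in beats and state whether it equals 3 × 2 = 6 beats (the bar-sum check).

1) 0.0ms=0b +156.25ms=1/4b
2) 156.25ms=1/4b +156.25ms=1/4b
3) 312.5ms=1/2b +937.5ms=3/2b
4) 1250.0ms=2b +833.333ms=4/3b
5) 2083.333ms=10/3b +416.667ms=2/3b
6) 2500.0ms=4b +625.0ms=1b
7) 3125.0ms=5b +89.286ms=1/7b
8) 3214.286ms=36/7b +89.286ms=1/7b
9) 3303.571ms=37/7b +89.286ms=1/7b
10) 3392.857ms=38/7b +89.286ms=1/7b
11) 3482.143ms=39/7b +89.286ms=1/7b
12) 3571.429ms=40/7b +89.286ms=1/7b
13) 3660.714ms=41/7b +89.286ms=1/7b
Σ=6b of 6 (96bpm 2/4) — PASS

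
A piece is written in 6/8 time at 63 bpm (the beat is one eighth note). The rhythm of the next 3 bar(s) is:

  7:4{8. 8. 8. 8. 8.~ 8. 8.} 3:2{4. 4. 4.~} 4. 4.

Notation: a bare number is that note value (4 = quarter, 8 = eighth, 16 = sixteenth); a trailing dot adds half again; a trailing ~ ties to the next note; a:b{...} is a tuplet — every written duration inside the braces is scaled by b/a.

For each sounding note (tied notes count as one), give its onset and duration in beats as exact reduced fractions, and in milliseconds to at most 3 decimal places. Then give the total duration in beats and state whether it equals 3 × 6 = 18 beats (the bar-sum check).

1) 0.0ms=0b +816.327ms=6/7b
2) 816.327ms=6/7b +816.327ms=6/7b
3) 1632.653ms=12/7b +816.327ms=6/7b
4) 2448.98ms=18/7b +816.327ms=6/7b
5) 3265.306ms=24/7b +1632.653ms=12/7b
6) 4897.959ms=36/7b +816.327ms=6/7b
7) 5714.286ms=6b +1904.762ms=2b
8) 7619.048ms=8b +1904.762ms=2b
9) 9523.81ms=10b +4761.905ms=5b
10) 14285.714ms=15b +2857.143ms=3b
Σ=18b of 18 (63bpm 6/8) — PASS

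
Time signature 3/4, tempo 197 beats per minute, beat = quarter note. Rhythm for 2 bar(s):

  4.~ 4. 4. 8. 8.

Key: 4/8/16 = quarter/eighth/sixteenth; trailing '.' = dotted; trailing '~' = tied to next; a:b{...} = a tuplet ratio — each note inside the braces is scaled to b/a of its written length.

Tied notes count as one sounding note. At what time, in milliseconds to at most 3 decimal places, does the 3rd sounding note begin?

note 3 onset = 9/2b = 1370.558ms

1. 0.0ms @ 0 + 913.706ms (3)
2. 913.706ms @ 3 + 456.853ms (3/2)
3. 1370.558ms @ 9/2 + 228.426ms (3/4)
4. 1598.985ms @ 21/4 + 228.426ms (3/4)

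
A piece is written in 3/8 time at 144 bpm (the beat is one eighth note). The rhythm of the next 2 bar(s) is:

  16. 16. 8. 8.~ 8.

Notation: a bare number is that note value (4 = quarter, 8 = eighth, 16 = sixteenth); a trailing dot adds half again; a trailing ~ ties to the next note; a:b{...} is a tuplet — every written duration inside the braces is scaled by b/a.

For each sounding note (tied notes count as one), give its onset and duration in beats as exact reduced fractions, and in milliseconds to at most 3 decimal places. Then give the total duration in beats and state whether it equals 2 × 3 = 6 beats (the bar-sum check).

1) 0.0ms=0b +312.5ms=3/4b
2) 312.5ms=3/4b +312.5ms=3/4b
3) 625.0ms=3/2b +625.0ms=3/2b
4) 1250.0ms=3b +1250.0ms=3b
Σ=6b of 6 (144bpm 3/8) — PASS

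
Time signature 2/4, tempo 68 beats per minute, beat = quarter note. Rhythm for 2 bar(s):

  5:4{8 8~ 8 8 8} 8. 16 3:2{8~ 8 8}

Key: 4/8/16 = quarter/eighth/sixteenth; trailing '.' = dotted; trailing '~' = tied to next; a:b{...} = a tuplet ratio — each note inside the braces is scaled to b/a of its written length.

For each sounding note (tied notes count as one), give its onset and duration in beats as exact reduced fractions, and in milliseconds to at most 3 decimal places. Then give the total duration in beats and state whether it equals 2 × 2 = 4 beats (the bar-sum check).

1) 0.0ms=0b +352.941ms=2/5b
2) 352.941ms=2/5b +705.882ms=4/5b
3) 1058.824ms=6/5b +352.941ms=2/5b
4) 1411.765ms=8/5b +352.941ms=2/5b
5) 1764.706ms=2b +661.765ms=3/4b
6) 2426.471ms=11/4b +220.588ms=1/4b
7) 2647.059ms=3b +588.235ms=2/3b
8) 3235.294ms=11/3b +294.118ms=1/3b
Σ=4b of 4 (68bpm 2/4) — PASS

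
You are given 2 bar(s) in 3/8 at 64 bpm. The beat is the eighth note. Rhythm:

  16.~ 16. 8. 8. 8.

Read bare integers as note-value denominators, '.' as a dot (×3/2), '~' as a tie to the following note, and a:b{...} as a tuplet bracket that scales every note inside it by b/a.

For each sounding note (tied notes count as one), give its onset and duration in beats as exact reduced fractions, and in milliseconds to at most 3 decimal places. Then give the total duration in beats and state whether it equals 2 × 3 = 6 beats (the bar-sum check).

1) 0.0ms=0b +1406.25ms=3/2b
2) 1406.25ms=3/2b +1406.25ms=3/2b
3) 2812.5ms=3b +1406.25ms=3/2b
4) 4218.75ms=9/2b +1406.25ms=3/2b
Σ=6b of 6 (64bpm 3/8) — PASS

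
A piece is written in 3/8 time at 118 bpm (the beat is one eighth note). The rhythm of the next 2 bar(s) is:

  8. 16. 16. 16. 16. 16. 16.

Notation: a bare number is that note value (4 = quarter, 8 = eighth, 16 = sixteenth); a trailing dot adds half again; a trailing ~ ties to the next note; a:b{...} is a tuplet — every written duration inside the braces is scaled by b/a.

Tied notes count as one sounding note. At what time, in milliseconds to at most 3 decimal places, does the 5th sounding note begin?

1. 0.0ms @ 0 + 762.712ms (3/2)
2. 762.712ms @ 3/2 + 381.356ms (3/4)
3. 1144.068ms @ 9/4 + 381.356ms (3/4)
4. 1525.424ms @ 3 + 381.356ms (3/4)
5. 1906.78ms @ 15/4 + 381.356ms (3/4)
6. 2288.136ms @ 9/2 + 381.356ms (3/4)
7. 2669.492ms @ 21/4 + 381.356ms (3/4)

note 5 onset = 15/4b = 1906.78ms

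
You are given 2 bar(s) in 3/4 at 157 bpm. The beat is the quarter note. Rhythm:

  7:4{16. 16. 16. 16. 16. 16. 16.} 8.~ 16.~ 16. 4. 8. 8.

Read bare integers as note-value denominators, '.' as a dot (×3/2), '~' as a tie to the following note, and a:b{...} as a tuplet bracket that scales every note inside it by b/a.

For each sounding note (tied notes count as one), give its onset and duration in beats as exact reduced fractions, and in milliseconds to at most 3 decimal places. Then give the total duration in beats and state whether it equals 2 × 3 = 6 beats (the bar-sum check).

1) 0.0ms=0b +81.893ms=3/14b
2) 81.893ms=3/14b +81.893ms=3/14b
3) 163.785ms=3/7b +81.893ms=3/14b
4) 245.678ms=9/14b +81.893ms=3/14b
5) 327.571ms=6/7b +81.893ms=3/14b
6) 409.463ms=15/14b +81.893ms=3/14b
7) 491.356ms=9/7b +81.893ms=3/14b
8) 573.248ms=3/2b +573.248ms=3/2b
9) 1146.497ms=3b +573.248ms=3/2b
10) 1719.745ms=9/2b +286.624ms=3/4b
11) 2006.369ms=21/4b +286.624ms=3/4b
Σ=6b of 6 (157bpm 3/4) — PASS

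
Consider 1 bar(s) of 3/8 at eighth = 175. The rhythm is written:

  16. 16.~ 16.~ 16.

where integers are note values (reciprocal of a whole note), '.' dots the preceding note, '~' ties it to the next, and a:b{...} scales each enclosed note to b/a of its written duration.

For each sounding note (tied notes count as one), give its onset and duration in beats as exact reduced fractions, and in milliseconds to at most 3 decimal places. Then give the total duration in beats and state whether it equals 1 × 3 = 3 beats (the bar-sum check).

1) 0.0ms=0b +257.143ms=3/4b
2) 257.143ms=3/4b +771.429ms=9/4b
Σ=3b of 3 (175bpm 3/8) — PASS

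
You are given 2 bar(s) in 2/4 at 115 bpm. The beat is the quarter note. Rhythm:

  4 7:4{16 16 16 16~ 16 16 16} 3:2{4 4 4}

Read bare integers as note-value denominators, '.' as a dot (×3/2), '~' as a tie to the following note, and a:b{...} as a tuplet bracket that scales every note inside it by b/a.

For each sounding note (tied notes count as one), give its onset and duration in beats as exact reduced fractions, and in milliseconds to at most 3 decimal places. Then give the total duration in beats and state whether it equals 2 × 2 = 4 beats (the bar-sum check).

1) 0.0ms=0b +521.739ms=1b
2) 521.739ms=1b +74.534ms=1/7b
3) 596.273ms=8/7b +74.534ms=1/7b
4) 670.807ms=9/7b +74.534ms=1/7b
5) 745.342ms=10/7b +149.068ms=2/7b
6) 894.41ms=12/7b +74.534ms=1/7b
7) 968.944ms=13/7b +74.534ms=1/7b
8) 1043.478ms=2b +347.826ms=2/3b
9) 1391.304ms=8/3b +347.826ms=2/3b
10) 1739.13ms=10/3b +347.826ms=2/3b
Σ=4b of 4 (115bpm 2/4) — PASS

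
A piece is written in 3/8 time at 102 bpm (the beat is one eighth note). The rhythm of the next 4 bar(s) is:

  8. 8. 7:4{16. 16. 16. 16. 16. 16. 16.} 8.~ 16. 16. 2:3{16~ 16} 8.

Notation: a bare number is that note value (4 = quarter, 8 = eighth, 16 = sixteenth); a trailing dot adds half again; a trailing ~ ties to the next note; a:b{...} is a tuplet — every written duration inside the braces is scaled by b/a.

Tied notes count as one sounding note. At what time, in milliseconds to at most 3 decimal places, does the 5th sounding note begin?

note 5 onset = 27/7b = 2268.908ms

1. 0.0ms @ 0 + 882.353ms (3/2)
2. 882.353ms @ 3/2 + 882.353ms (3/2)
3. 1764.706ms @ 3 + 252.101ms (3/7)
4. 2016.807ms @ 24/7 + 252.101ms (3/7)
5. 2268.908ms @ 27/7 + 252.101ms (3/7)
6. 2521.008ms @ 30/7 + 252.101ms (3/7)
7. 2773.109ms @ 33/7 + 252.101ms (3/7)
8. 3025.21ms @ 36/7 + 252.101ms (3/7)
9. 3277.311ms @ 39/7 + 252.101ms (3/7)
10. 3529.412ms @ 6 + 1323.529ms (9/4)
11. 4852.941ms @ 33/4 + 441.176ms (3/4)
12. 5294.118ms @ 9 + 882.353ms (3/2)
13. 6176.471ms @ 21/2 + 882.353ms (3/2)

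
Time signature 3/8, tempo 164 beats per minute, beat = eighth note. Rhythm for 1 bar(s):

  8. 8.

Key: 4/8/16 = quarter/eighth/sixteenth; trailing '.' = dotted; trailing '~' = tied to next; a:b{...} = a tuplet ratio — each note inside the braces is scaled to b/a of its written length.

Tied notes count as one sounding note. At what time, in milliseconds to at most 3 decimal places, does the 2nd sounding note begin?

note 2 onset = 3/2b = 548.78ms

1. 0.0ms @ 0 + 548.78ms (3/2)
2. 548.78ms @ 3/2 + 548.78ms (3/2)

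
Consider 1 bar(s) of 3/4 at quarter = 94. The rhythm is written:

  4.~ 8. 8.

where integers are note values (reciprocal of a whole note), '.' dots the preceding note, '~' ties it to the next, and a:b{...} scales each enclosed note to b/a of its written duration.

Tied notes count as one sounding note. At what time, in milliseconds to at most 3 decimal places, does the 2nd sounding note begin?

1. 0.0ms @ 0 + 1436.17ms (9/4)
2. 1436.17ms @ 9/4 + 478.723ms (3/4)

note 2 onset = 9/4b = 1436.17ms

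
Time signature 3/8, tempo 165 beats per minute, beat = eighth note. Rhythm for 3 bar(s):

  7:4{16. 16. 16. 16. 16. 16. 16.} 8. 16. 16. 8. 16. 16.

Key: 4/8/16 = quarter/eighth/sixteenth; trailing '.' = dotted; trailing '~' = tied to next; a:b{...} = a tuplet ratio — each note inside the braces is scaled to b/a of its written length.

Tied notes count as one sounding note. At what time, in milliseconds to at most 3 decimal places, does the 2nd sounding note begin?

1. 0.0ms @ 0 + 155.844ms (3/7)
2. 155.844ms @ 3/7 + 155.844ms (3/7)
3. 311.688ms @ 6/7 + 155.844ms (3/7)
4. 467.532ms @ 9/7 + 155.844ms (3/7)
5. 623.377ms @ 12/7 + 155.844ms (3/7)
6. 779.221ms @ 15/7 + 155.844ms (3/7)
7. 935.065ms @ 18/7 + 155.844ms (3/7)
8. 1090.909ms @ 3 + 545.455ms (3/2)
9. 1636.364ms @ 9/2 + 272.727ms (3/4)
10. 1909.091ms @ 21/4 + 272.727ms (3/4)
11. 2181.818ms @ 6 + 545.455ms (3/2)
12. 2727.273ms @ 15/2 + 272.727ms (3/4)
13. 3000.0ms @ 33/4 + 272.727ms (3/4)

note 2 onset = 3/7b = 155.844ms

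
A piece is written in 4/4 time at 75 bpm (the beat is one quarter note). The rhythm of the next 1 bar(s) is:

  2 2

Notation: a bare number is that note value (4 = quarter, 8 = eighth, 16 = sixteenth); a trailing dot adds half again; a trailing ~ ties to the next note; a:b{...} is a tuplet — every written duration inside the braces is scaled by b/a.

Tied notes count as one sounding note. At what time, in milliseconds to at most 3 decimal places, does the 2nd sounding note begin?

note 2 onset = 2b = 1600.0ms

1. 0.0ms @ 0 + 1600.0ms (2)
2. 1600.0ms @ 2 + 1600.0ms (2)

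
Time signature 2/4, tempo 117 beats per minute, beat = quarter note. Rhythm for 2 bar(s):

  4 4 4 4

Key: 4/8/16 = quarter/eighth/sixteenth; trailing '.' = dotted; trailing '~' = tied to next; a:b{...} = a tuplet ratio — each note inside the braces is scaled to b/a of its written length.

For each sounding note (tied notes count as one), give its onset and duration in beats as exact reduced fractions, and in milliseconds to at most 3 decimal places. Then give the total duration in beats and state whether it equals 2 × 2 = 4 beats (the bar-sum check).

1) 0.0ms=0b +512.821ms=1b
2) 512.821ms=1b +512.821ms=1b
3) 1025.641ms=2b +512.821ms=1b
4) 1538.462ms=3b +512.821ms=1b
Σ=4b of 4 (117bpm 2/4) — PASS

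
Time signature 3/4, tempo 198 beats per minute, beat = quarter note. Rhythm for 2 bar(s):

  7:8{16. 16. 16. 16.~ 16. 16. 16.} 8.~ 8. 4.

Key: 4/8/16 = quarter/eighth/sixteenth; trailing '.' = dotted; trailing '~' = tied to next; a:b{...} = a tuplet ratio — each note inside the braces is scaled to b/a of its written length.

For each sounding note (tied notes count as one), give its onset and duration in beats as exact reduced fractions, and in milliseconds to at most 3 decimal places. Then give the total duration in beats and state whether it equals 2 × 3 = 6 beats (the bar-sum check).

1) 0.0ms=0b +129.87ms=3/7b
2) 129.87ms=3/7b +129.87ms=3/7b
3) 259.74ms=6/7b +129.87ms=3/7b
4) 389.61ms=9/7b +259.74ms=6/7b
5) 649.351ms=15/7b +129.87ms=3/7b
6) 779.221ms=18/7b +129.87ms=3/7b
7) 909.091ms=3b +454.545ms=3/2b
8) 1363.636ms=9/2b +454.545ms=3/2b
Σ=6b of 6 (198bpm 3/4) — PASS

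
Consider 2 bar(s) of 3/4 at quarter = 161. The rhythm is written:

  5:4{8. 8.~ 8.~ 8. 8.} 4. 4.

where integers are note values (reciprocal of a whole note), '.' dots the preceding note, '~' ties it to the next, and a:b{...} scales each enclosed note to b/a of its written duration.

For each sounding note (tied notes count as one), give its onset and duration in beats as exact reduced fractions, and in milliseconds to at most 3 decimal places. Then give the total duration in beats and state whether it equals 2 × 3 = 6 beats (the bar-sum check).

1) 0.0ms=0b +223.602ms=3/5b
2) 223.602ms=3/5b +670.807ms=9/5b
3) 894.41ms=12/5b +223.602ms=3/5b
4) 1118.012ms=3b +559.006ms=3/2b
5) 1677.019ms=9/2b +559.006ms=3/2b
Σ=6b of 6 (161bpm 3/4) — PASS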